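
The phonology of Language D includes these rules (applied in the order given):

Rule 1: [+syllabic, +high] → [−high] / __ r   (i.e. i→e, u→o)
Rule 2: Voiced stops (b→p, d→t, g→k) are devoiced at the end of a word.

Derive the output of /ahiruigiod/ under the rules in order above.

aheruigiot

Rule 1 (pre-rhotic lowering): /i/ is a high vowel immediately before /r/, so it lowers to [e]. /ahiruigiod/ → aheruigiod.
Rule 2 (final devoicing): /d/ is a voiced stop in word-final position, so it devoices to [t]. /aheruigiod/ → aheruigiot.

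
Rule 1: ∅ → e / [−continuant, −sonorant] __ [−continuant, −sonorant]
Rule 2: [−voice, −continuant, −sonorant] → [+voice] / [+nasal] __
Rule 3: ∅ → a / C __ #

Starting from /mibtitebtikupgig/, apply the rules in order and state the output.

Rule 1 (stop-cluster e-epenthesis): /b/ and /t/ form a stop–stop cluster, so [e] is inserted between them. /b/ and /t/ form a stop–stop cluster, so [e] is inserted between them. /p/ and /g/ form a stop–stop cluster, so [e] is inserted between them. /mibtitebtikupgig/ → mibetitebetikupegig.
Rule 2 (post-nasal voicing): no segment meets the environment; /mibetitebetikupegig/ is unchanged.
Rule 3 (final a-epenthesis): the form ends in the consonant /g/, so [a] is inserted word-finally. /mibetitebetikupegig/ → mibetitebetikupegiga.

mibetitebetikupegiga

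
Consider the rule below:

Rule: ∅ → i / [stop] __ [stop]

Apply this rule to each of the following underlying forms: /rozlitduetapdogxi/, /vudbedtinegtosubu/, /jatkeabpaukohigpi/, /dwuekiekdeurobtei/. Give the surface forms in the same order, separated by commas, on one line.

rozlitiduetapidogxi, vudibeditinegitosubu, jatikeabipaukohigipi, dwuekiekideurobitei

/rozlitduetapdogxi/: /t/ and /d/ form a stop–stop cluster, so [i] is inserted between them. /p/ and /d/ form a stop–stop cluster, so [i] is inserted between them. → [rozlitiduetapidogxi].
/vudbedtinegtosubu/: /d/ and /b/ form a stop–stop cluster, so [i] is inserted between them. /d/ and /t/ form a stop–stop cluster, so [i] is inserted between them. /g/ and /t/ form a stop–stop cluster, so [i] is inserted between them. → [vudibeditinegitosubu].
/jatkeabpaukohigpi/: /t/ and /k/ form a stop–stop cluster, so [i] is inserted between them. /b/ and /p/ form a stop–stop cluster, so [i] is inserted between them. /g/ and /p/ form a stop–stop cluster, so [i] is inserted between them. → [jatikeabipaukohigipi].
/dwuekiekdeurobtei/: /k/ and /d/ form a stop–stop cluster, so [i] is inserted between them. /b/ and /t/ form a stop–stop cluster, so [i] is inserted between them. → [dwuekiekideurobitei].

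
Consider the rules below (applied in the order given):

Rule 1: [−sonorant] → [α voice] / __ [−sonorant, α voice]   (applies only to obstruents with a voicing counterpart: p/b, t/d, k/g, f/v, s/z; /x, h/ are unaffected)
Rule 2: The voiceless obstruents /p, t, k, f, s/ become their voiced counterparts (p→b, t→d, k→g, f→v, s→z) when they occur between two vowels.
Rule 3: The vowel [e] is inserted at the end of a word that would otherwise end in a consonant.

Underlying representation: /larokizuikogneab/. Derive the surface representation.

Rule 1 (regressive voicing assimilation): no segment meets the environment; /larokizuikogneab/ is unchanged.
Rule 2 (intervocalic voicing): /k/ is a voiceless obstruent between vowels /o/ and /i/, so it voices to [g]. /k/ is a voiceless obstruent between vowels /i/ and /o/, so it voices to [g]. /larokizuikogneab/ → larogizuigogneab.
Rule 3 (final e-epenthesis): the form ends in the consonant /b/, so [e] is inserted word-finally. /larogizuigogneab/ → larogizuigogneabe.

larogizuigogneabe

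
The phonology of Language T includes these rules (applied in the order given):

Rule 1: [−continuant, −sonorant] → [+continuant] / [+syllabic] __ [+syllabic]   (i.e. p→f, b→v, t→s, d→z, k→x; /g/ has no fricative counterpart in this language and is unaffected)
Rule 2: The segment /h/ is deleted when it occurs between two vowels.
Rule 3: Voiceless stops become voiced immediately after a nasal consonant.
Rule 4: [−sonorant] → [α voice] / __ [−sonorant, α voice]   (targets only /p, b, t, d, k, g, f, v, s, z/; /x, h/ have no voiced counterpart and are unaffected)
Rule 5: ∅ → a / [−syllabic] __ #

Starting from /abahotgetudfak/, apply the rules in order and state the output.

Rule 1 (intervocalic spirantization): /b/ is a stop between vowels /a/ and /a/, so it spirantizes to the fricative [v]. /t/ is a stop between vowels /e/ and /u/, so it spirantizes to the fricative [s]. /abahotgetudfak/ → avahotgesudfak.
Rule 2 (intervocalic h-deletion): /h/ occurs between vowels /a/ and /o/, so it deletes. /avahotgesudfak/ → avaotgesudfak.
Rule 3 (post-nasal voicing): no segment meets the environment; /avaotgesudfak/ is unchanged.
Rule 4 (regressive voicing assimilation): /t/ precedes the voiced obstruent /g/, so it voices to [d] by assimilation. /d/ precedes the voiceless obstruent /f/, so it devoices to [t] by assimilation. /avaotgesudfak/ → avaodgesutfak.
Rule 5 (final a-epenthesis): the form ends in the consonant /k/, so [a] is inserted word-finally. /avaodgesutfak/ → avaodgesutfaka.

avaodgesutfaka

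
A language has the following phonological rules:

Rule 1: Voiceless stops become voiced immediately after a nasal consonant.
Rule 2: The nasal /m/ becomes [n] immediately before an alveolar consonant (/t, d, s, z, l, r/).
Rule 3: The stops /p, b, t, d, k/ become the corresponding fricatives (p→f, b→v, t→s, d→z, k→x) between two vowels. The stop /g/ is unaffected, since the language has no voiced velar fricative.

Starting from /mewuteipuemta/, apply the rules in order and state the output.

Rule 1 (post-nasal voicing): /t/ is a voiceless stop immediately after the nasal /m/, so it voices to [d]. /mewuteipuemta/ → mewuteipuemda.
Rule 2 (nasal place assimilation): /m/ precedes the alveolar consonant /d/, so it assimilates in place to [n]. /mewuteipuemda/ → mewuteipuenda.
Rule 3 (intervocalic spirantization): /t/ is a stop between vowels /u/ and /e/, so it spirantizes to the fricative [s]. /p/ is a stop between vowels /i/ and /u/, so it spirantizes to the fricative [f]. /mewuteipuenda/ → mewuseifuenda.

mewuseifuenda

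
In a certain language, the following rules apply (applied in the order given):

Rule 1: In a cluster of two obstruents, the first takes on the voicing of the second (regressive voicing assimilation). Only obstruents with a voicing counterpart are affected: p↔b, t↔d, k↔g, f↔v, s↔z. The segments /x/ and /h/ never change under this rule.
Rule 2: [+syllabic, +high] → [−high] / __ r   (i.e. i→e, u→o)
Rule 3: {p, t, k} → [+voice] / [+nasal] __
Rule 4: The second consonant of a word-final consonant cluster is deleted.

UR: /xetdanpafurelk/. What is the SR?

xeddanbaforel

Rule 1 (regressive voicing assimilation): /t/ precedes the voiced obstruent /d/, so it voices to [d] by assimilation. /xetdanpafurelk/ → xeddanpafurelk.
Rule 2 (pre-rhotic lowering): /u/ is a high vowel immediately before /r/, so it lowers to [o]. /xeddanpafurelk/ → xeddanpaforelk.
Rule 3 (post-nasal voicing): /p/ is a voiceless stop immediately after the nasal /n/, so it voices to [b]. /xeddanpaforelk/ → xeddanbaforelk.
Rule 4 (final cluster simplification): /k/ is the second consonant of a word-final cluster /lk/, so it deletes. /xeddanbaforelk/ → xeddanbaforel.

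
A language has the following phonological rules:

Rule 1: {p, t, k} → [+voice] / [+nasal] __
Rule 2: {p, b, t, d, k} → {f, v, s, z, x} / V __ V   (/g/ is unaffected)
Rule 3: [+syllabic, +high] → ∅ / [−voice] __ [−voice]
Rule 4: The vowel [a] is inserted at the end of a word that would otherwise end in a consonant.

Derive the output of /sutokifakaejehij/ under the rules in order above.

ssoxfaxaejehija

Rule 1 (post-nasal voicing): no segment meets the environment; /sutokifakaejehij/ is unchanged.
Rule 2 (intervocalic spirantization): /t/ is a stop between vowels /u/ and /o/, so it spirantizes to the fricative [s]. /k/ is a stop between vowels /o/ and /i/, so it spirantizes to the fricative [x]. /k/ is a stop between vowels /a/ and /a/, so it spirantizes to the fricative [x]. /sutokifakaejehij/ → susoxifaxaejehij.
Rule 3 (high vowel syncope): /u/ is a high vowel flanked by voiceless consonants /s/ and /s/, so it deletes. /i/ is a high vowel flanked by voiceless consonants /x/ and /f/, so it deletes. /susoxifaxaejehij/ → ssoxfaxaejehij.
Rule 4 (final a-epenthesis): the form ends in the consonant /j/, so [a] is inserted word-finally. /ssoxfaxaejehij/ → ssoxfaxaejehija.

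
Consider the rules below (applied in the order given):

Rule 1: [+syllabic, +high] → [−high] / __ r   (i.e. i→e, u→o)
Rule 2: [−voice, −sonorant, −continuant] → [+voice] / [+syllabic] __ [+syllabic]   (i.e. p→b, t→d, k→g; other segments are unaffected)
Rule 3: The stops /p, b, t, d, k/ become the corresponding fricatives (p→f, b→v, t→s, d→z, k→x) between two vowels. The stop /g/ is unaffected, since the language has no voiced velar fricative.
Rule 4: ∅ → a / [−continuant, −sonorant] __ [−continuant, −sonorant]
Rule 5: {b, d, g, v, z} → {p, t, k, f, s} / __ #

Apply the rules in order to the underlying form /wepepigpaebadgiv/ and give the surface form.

Rule 1 (pre-rhotic lowering): no segment meets the environment; /wepepigpaebadgiv/ is unchanged.
Rule 2 (intervocalic voicing): /p/ is a voiceless stop between vowels /e/ and /e/, so it voices to [b]. /p/ is a voiceless stop between vowels /e/ and /i/, so it voices to [b]. /wepepigpaebadgiv/ → webebigpaebadgiv.
Rule 3 (intervocalic spirantization): /b/ is a stop between vowels /e/ and /e/, so it spirantizes to the fricative [v]. /b/ is a stop between vowels /e/ and /i/, so it spirantizes to the fricative [v]. /b/ is a stop between vowels /e/ and /a/, so it spirantizes to the fricative [v]. /webebigpaebadgiv/ → wevevigpaevadgiv.
Rule 4 (stop-cluster a-epenthesis): /g/ and /p/ form a stop–stop cluster, so [a] is inserted between them. /d/ and /g/ form a stop–stop cluster, so [a] is inserted between them. /wevevigpaevadgiv/ → wevevigapaevadagiv.
Rule 5 (final devoicing): /v/ is a voiced obstruent in word-final position, so it devoices to [f]. /wevevigapaevadagiv/ → wevevigapaevadagif.

wevevigapaevadagif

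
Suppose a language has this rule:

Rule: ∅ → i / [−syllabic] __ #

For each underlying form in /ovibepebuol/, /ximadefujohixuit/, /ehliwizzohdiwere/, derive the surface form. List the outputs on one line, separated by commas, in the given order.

ovibepebuoli, ximadefujohixuiti, ehliwizzohdiwere

/ovibepebuol/: the form ends in the consonant /l/, so [i] is inserted word-finally. → [ovibepebuoli].
/ximadefujohixuit/: the form ends in the consonant /t/, so [i] is inserted word-finally. → [ximadefujohixuiti].
/ehliwizzohdiwere/: the rule's environment is not met; surfaces unchanged as [ehliwizzohdiwere].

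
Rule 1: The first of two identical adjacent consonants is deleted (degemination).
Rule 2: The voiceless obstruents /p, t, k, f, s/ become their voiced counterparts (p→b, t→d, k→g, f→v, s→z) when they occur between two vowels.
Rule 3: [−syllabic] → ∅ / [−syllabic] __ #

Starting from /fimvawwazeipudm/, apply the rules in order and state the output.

fimvawazeibud

Rule 1 (degemination): /ww/ is a geminate; the first /w/ deletes. /fimvawwazeipudm/ → fimvawazeipudm.
Rule 2 (intervocalic voicing): /p/ is a voiceless obstruent between vowels /i/ and /u/, so it voices to [b]. /fimvawazeipudm/ → fimvawazeibudm.
Rule 3 (final cluster simplification): /m/ is the second consonant of a word-final cluster /dm/, so it deletes. /fimvawazeibudm/ → fimvawazeibud.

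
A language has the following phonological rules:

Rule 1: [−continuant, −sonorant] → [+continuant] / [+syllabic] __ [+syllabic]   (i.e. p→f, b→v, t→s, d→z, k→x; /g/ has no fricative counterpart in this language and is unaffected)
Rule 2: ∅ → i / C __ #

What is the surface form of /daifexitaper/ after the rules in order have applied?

Rule 1 (intervocalic spirantization): /t/ is a stop between vowels /i/ and /a/, so it spirantizes to the fricative [s]. /p/ is a stop between vowels /a/ and /e/, so it spirantizes to the fricative [f]. /daifexitaper/ → daifexisafer.
Rule 2 (final i-epenthesis): the form ends in the consonant /r/, so [i] is inserted word-finally. /daifexisafer/ → daifexisaferi.

daifexisaferi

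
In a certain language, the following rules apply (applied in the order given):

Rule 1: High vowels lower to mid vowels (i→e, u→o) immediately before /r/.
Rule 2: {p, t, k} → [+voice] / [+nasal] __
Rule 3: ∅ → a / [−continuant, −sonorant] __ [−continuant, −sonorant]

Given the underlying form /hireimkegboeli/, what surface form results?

hereimgegaboeli

Rule 1 (pre-rhotic lowering): /i/ is a high vowel immediately before /r/, so it lowers to [e]. /hireimkegboeli/ → hereimkegboeli.
Rule 2 (post-nasal voicing): /k/ is a voiceless stop immediately after the nasal /m/, so it voices to [g]. /hereimkegboeli/ → hereimgegboeli.
Rule 3 (stop-cluster a-epenthesis): /g/ and /b/ form a stop–stop cluster, so [a] is inserted between them. /hereimgegboeli/ → hereimgegaboeli.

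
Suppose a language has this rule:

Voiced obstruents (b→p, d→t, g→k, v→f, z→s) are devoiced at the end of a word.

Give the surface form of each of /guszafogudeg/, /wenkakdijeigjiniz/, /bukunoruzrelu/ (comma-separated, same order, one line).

guszafogudek, wenkakdijeigjinis, bukunoruzrelu

/guszafogudeg/: /g/ is a voiced obstruent in word-final position, so it devoices to [k]. → [guszafogudek].
/wenkakdijeigjiniz/: /z/ is a voiced obstruent in word-final position, so it devoices to [s]. → [wenkakdijeigjinis].
/bukunoruzrelu/: the rule's environment is not met; surfaces unchanged as [bukunoruzrelu].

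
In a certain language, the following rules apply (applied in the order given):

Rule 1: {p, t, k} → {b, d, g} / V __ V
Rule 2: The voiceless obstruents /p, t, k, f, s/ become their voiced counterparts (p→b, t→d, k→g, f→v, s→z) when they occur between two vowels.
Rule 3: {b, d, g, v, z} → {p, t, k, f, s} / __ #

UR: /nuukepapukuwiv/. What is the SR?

Rule 1 (intervocalic voicing): /k/ is a voiceless stop between vowels /u/ and /e/, so it voices to [g]. /p/ is a voiceless stop between vowels /e/ and /a/, so it voices to [b]. /p/ is a voiceless stop between vowels /a/ and /u/, so it voices to [b]. /k/ is a voiceless stop between vowels /u/ and /u/, so it voices to [g]. /nuukepapukuwiv/ → nuugebabuguwiv.
Rule 2 (intervocalic voicing): no segment meets the environment; /nuugebabuguwiv/ is unchanged.
Rule 3 (final devoicing): /v/ is a voiced obstruent in word-final position, so it devoices to [f]. /nuugebabuguwiv/ → nuugebabuguwif.

nuugebabuguwif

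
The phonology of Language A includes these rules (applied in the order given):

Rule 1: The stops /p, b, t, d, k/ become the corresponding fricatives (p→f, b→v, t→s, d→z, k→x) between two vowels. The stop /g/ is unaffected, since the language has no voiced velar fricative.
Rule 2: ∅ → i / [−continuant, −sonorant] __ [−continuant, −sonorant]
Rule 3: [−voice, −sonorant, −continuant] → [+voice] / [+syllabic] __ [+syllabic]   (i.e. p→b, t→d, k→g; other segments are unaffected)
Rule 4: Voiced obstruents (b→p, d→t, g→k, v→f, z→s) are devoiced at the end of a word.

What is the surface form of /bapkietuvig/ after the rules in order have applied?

babigiesuvik

Rule 1 (intervocalic spirantization): /t/ is a stop between vowels /e/ and /u/, so it spirantizes to the fricative [s]. /bapkietuvig/ → bapkiesuvig.
Rule 2 (stop-cluster i-epenthesis): /p/ and /k/ form a stop–stop cluster, so [i] is inserted between them. /bapkiesuvig/ → bapikiesuvig.
Rule 3 (intervocalic voicing): /p/ is a voiceless stop between vowels /a/ and /i/, so it voices to [b]. /k/ is a voiceless stop between vowels /i/ and /i/, so it voices to [g]. /bapikiesuvig/ → babigiesuvig.
Rule 4 (final devoicing): /g/ is a voiced obstruent in word-final position, so it devoices to [k]. /babigiesuvig/ → babigiesuvik.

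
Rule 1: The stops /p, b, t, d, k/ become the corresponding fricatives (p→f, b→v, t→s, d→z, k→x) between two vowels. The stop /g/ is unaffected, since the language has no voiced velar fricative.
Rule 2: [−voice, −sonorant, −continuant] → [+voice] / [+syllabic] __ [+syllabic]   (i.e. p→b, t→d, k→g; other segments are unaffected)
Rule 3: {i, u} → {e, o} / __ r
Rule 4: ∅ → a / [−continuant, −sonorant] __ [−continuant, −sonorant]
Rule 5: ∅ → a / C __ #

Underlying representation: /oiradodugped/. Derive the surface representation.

oerazozugapeda

Rule 1 (intervocalic spirantization): /d/ is a stop between vowels /a/ and /o/, so it spirantizes to the fricative [z]. /d/ is a stop between vowels /o/ and /u/, so it spirantizes to the fricative [z]. /oiradodugped/ → oirazozugped.
Rule 2 (intervocalic voicing): no segment meets the environment; /oirazozugped/ is unchanged.
Rule 3 (pre-rhotic lowering): /i/ is a high vowel immediately before /r/, so it lowers to [e]. /oirazozugped/ → oerazozugped.
Rule 4 (stop-cluster a-epenthesis): /g/ and /p/ form a stop–stop cluster, so [a] is inserted between them. /oerazozugped/ → oerazozugaped.
Rule 5 (final a-epenthesis): the form ends in the consonant /d/, so [a] is inserted word-finally. /oerazozugaped/ → oerazozugapeda.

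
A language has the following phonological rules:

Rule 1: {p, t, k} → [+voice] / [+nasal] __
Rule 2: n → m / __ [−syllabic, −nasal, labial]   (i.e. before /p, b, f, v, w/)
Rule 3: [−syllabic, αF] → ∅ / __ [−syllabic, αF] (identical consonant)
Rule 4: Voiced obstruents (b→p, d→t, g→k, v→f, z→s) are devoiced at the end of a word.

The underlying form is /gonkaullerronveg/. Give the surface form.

gongauleromvek

Rule 1 (post-nasal voicing): /k/ is a voiceless stop immediately after the nasal /n/, so it voices to [g]. /gonkaullerronveg/ → gongaullerronveg.
Rule 2 (nasal place assimilation): /n/ precedes the labial consonant /v/, so it assimilates in place to [m]. /gongaullerronveg/ → gongaullerromveg.
Rule 3 (degemination): /ll/ is a geminate; the first /l/ deletes. /rr/ is a geminate; the first /r/ deletes. /gongaullerromveg/ → gongauleromveg.
Rule 4 (final devoicing): /g/ is a voiced obstruent in word-final position, so it devoices to [k]. /gongauleromveg/ → gongauleromvek.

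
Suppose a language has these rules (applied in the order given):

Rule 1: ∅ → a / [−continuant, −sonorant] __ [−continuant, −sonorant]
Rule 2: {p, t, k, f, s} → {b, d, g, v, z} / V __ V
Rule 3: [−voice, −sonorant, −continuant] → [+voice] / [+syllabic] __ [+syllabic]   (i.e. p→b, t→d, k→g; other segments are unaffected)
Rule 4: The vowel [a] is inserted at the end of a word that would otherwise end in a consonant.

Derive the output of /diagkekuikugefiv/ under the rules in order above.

diagageguigugeviva

Rule 1 (stop-cluster a-epenthesis): /g/ and /k/ form a stop–stop cluster, so [a] is inserted between them. /diagkekuikugefiv/ → diagakekuikugefiv.
Rule 2 (intervocalic voicing): /k/ is a voiceless obstruent between vowels /a/ and /e/, so it voices to [g]. /k/ is a voiceless obstruent between vowels /e/ and /u/, so it voices to [g]. /k/ is a voiceless obstruent between vowels /i/ and /u/, so it voices to [g]. /f/ is a voiceless obstruent between vowels /e/ and /i/, so it voices to [v]. /diagakekuikugefiv/ → diagageguigugeviv.
Rule 3 (intervocalic voicing): no segment meets the environment; /diagageguigugeviv/ is unchanged.
Rule 4 (final a-epenthesis): the form ends in the consonant /v/, so [a] is inserted word-finally. /diagageguigugeviv/ → diagageguigugeviva.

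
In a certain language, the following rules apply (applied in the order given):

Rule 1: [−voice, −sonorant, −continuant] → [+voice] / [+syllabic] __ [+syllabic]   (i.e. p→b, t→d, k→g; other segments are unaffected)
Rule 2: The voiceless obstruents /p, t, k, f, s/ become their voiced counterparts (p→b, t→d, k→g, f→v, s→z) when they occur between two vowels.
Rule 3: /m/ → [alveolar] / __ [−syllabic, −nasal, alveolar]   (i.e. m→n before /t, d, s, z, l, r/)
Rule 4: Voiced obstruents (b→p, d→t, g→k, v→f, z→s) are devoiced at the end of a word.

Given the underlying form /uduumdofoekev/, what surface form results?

Rule 1 (intervocalic voicing): /k/ is a voiceless stop between vowels /e/ and /e/, so it voices to [g]. /uduumdofoekev/ → uduumdofoegev.
Rule 2 (intervocalic voicing): /f/ is a voiceless obstruent between vowels /o/ and /o/, so it voices to [v]. /uduumdofoegev/ → uduumdovoegev.
Rule 3 (nasal place assimilation): /m/ precedes the alveolar consonant /d/, so it assimilates in place to [n]. /uduumdovoegev/ → uduundovoegev.
Rule 4 (final devoicing): /v/ is a voiced obstruent in word-final position, so it devoices to [f]. /uduundovoegev/ → uduundovoegef.

uduundovoegef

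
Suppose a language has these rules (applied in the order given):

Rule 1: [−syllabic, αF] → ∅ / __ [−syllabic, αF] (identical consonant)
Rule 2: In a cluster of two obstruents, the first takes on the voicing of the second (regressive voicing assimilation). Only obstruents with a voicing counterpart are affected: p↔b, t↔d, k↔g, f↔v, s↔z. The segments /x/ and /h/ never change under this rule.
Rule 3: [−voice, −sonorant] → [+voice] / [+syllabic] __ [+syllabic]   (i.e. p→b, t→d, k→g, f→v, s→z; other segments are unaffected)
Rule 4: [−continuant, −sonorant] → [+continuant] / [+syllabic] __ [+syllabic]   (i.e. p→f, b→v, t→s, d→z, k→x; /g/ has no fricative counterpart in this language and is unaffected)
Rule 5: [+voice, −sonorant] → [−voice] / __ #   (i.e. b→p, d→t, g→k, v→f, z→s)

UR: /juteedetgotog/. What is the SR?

juzeezedgozok

Rule 1 (degemination): no segment meets the environment; /juteedetgotog/ is unchanged.
Rule 2 (regressive voicing assimilation): /t/ precedes the voiced obstruent /g/, so it voices to [d] by assimilation. /juteedetgotog/ → juteededgotog.
Rule 3 (intervocalic voicing): /t/ is a voiceless obstruent between vowels /u/ and /e/, so it voices to [d]. /t/ is a voiceless obstruent between vowels /o/ and /o/, so it voices to [d]. /juteededgotog/ → judeededgodog.
Rule 4 (intervocalic spirantization): /d/ is a stop between vowels /u/ and /e/, so it spirantizes to the fricative [z]. /d/ is a stop between vowels /e/ and /e/, so it spirantizes to the fricative [z]. /d/ is a stop between vowels /o/ and /o/, so it spirantizes to the fricative [z]. /judeededgodog/ → juzeezedgozog.
Rule 5 (final devoicing): /g/ is a voiced obstruent in word-final position, so it devoices to [k]. /juzeezedgozog/ → juzeezedgozok.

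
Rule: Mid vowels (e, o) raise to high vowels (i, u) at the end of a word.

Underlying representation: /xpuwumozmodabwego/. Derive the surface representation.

Scanning /xpuwumozmodabwego/: /o/ at position 7 is not in the conditioning environment; /o/ at position 10 is not in the conditioning environment; /e/ at position 15 is not in the conditioning environment; /o/ is a mid vowel in word-final position, so it raises to [u].
Result: [xpuwumozmodabwegu].

xpuwumozmodabwegu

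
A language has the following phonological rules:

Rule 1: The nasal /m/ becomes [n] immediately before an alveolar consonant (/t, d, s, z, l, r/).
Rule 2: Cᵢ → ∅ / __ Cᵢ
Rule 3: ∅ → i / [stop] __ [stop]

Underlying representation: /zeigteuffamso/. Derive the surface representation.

zeigiteufanso

Rule 1 (nasal place assimilation): /m/ precedes the alveolar consonant /s/, so it assimilates in place to [n]. /zeigteuffamso/ → zeigteuffanso.
Rule 2 (degemination): /ff/ is a geminate; the first /f/ deletes. /zeigteuffanso/ → zeigteufanso.
Rule 3 (stop-cluster i-epenthesis): /g/ and /t/ form a stop–stop cluster, so [i] is inserted between them. /zeigteufanso/ → zeigiteufanso.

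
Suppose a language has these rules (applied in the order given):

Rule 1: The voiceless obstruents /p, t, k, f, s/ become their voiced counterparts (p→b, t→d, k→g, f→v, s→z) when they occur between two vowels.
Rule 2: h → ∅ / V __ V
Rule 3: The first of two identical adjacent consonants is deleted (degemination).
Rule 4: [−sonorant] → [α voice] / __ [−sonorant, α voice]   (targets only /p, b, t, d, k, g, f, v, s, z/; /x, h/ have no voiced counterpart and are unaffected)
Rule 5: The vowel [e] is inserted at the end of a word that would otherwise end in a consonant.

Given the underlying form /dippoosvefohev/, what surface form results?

Rule 1 (intervocalic voicing): /f/ is a voiceless obstruent between vowels /e/ and /o/, so it voices to [v]. /dippoosvefohev/ → dippoosvevohev.
Rule 2 (intervocalic h-deletion): /h/ occurs between vowels /o/ and /e/, so it deletes. /dippoosvevohev/ → dippoosvevoev.
Rule 3 (degemination): /pp/ is a geminate; the first /p/ deletes. /dippoosvevoev/ → dipoosvevoev.
Rule 4 (regressive voicing assimilation): /s/ precedes the voiced obstruent /v/, so it voices to [z] by assimilation. /dipoosvevoev/ → dipoozvevoev.
Rule 5 (final e-epenthesis): the form ends in the consonant /v/, so [e] is inserted word-finally. /dipoozvevoev/ → dipoozvevoeve.

dipoozvevoeve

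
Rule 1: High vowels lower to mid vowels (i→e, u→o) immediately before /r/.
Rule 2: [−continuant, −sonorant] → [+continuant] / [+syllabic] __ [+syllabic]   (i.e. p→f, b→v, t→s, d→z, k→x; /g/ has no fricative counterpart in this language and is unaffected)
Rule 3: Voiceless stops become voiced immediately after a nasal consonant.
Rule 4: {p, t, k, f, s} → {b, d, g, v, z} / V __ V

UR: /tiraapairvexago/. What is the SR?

teraavaervexago

Rule 1 (pre-rhotic lowering): /i/ is a high vowel immediately before /r/, so it lowers to [e]. /i/ is a high vowel immediately before /r/, so it lowers to [e]. /tiraapairvexago/ → teraapaervexago.
Rule 2 (intervocalic spirantization): /p/ is a stop between vowels /a/ and /a/, so it spirantizes to the fricative [f]. /teraapaervexago/ → teraafaervexago.
Rule 3 (post-nasal voicing): no segment meets the environment; /teraafaervexago/ is unchanged.
Rule 4 (intervocalic voicing): /f/ is a voiceless obstruent between vowels /a/ and /a/, so it voices to [v]. /teraafaervexago/ → teraavaervexago.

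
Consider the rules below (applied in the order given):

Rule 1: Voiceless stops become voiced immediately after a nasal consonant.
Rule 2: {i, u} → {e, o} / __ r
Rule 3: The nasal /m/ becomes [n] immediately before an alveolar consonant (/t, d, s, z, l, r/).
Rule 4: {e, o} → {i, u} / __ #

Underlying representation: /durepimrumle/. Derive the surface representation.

dorepinrunli

Rule 1 (post-nasal voicing): no segment meets the environment; /durepimrumle/ is unchanged.
Rule 2 (pre-rhotic lowering): /u/ is a high vowel immediately before /r/, so it lowers to [o]. /durepimrumle/ → dorepimrumle.
Rule 3 (nasal place assimilation): /m/ precedes the alveolar consonant /r/, so it assimilates in place to [n]. /m/ precedes the alveolar consonant /l/, so it assimilates in place to [n]. /dorepimrumle/ → dorepinrunle.
Rule 4 (final vowel raising): /e/ is a mid vowel in word-final position, so it raises to [i]. /dorepinrunle/ → dorepinrunli.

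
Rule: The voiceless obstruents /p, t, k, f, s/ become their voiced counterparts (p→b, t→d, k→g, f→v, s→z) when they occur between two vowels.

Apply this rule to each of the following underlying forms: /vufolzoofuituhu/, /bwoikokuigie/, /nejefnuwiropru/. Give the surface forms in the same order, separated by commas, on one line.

/vufolzoofuituhu/: /f/ is a voiceless obstruent between vowels /u/ and /o/, so it voices to [v]. /f/ is a voiceless obstruent between vowels /o/ and /u/, so it voices to [v]. /t/ is a voiceless obstruent between vowels /i/ and /u/, so it voices to [d]. → [vuvolzoovuiduhu].
/bwoikokuigie/: /k/ is a voiceless obstruent between vowels /i/ and /o/, so it voices to [g]. /k/ is a voiceless obstruent between vowels /o/ and /u/, so it voices to [g]. → [bwoigoguigie].
/nejefnuwiropru/: the rule's environment is not met; surfaces unchanged as [nejefnuwiropru].

vuvolzoovuiduhu, bwoigoguigie, nejefnuwiropru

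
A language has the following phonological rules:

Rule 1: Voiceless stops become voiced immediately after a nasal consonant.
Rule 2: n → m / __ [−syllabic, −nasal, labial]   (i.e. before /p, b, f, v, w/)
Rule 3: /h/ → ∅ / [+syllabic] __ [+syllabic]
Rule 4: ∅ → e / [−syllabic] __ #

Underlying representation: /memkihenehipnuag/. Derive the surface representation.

memgieneipnuage

Rule 1 (post-nasal voicing): /k/ is a voiceless stop immediately after the nasal /m/, so it voices to [g]. /memkihenehipnuag/ → memgihenehipnuag.
Rule 2 (nasal place assimilation): no segment meets the environment; /memgihenehipnuag/ is unchanged.
Rule 3 (intervocalic h-deletion): /h/ occurs between vowels /i/ and /e/, so it deletes. /h/ occurs between vowels /e/ and /i/, so it deletes. /memgihenehipnuag/ → memgieneipnuag.
Rule 4 (final e-epenthesis): the form ends in the consonant /g/, so [e] is inserted word-finally. /memgieneipnuag/ → memgieneipnuage.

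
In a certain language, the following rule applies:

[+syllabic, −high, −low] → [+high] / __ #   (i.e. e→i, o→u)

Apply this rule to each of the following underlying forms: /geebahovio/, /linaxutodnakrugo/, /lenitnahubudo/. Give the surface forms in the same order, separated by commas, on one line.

geebahoviu, linaxutodnakrugu, lenitnahubudu

/geebahovio/: /o/ is a mid vowel in word-final position, so it raises to [u]. → [geebahoviu].
/linaxutodnakrugo/: /o/ is a mid vowel in word-final position, so it raises to [u]. → [linaxutodnakrugu].
/lenitnahubudo/: /o/ is a mid vowel in word-final position, so it raises to [u]. → [lenitnahubudu].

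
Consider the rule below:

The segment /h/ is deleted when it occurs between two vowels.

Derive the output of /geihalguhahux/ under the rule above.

/h/ occurs between vowels /i/ and /a/, so it deletes.
/h/ occurs between vowels /u/ and /a/, so it deletes.
/h/ occurs between vowels /a/ and /u/, so it deletes.
Surface form: [geialguaux].

geialguaux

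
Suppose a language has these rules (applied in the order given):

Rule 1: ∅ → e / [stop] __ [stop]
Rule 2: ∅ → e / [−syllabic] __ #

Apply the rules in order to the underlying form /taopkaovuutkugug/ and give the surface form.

taopekaovuutekuguge

Rule 1 (stop-cluster e-epenthesis): /p/ and /k/ form a stop–stop cluster, so [e] is inserted between them. /t/ and /k/ form a stop–stop cluster, so [e] is inserted between them. /taopkaovuutkugug/ → taopekaovuutekugug.
Rule 2 (final e-epenthesis): the form ends in the consonant /g/, so [e] is inserted word-finally. /taopekaovuutekugug/ → taopekaovuutekuguge.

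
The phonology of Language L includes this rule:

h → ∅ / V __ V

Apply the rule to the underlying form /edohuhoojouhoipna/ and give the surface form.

/h/ occurs between vowels /o/ and /u/, so it deletes.
/h/ occurs between vowels /u/ and /o/, so it deletes.
/h/ occurs between vowels /u/ and /o/, so it deletes.
Surface form: [edouoojouoipna].

edouoojouoipna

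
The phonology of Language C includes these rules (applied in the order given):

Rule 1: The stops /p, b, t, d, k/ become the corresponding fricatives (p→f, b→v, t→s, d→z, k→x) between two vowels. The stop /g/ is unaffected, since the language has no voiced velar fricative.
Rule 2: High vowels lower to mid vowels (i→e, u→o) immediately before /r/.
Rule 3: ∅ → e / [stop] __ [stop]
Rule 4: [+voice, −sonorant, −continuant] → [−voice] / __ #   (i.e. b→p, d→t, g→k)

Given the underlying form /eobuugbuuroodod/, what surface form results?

Rule 1 (intervocalic spirantization): /b/ is a stop between vowels /o/ and /u/, so it spirantizes to the fricative [v]. /d/ is a stop between vowels /o/ and /o/, so it spirantizes to the fricative [z]. /eobuugbuuroodod/ → eovuugbuuroozod.
Rule 2 (pre-rhotic lowering): /u/ is a high vowel immediately before /r/, so it lowers to [o]. /eovuugbuuroozod/ → eovuugbuoroozod.
Rule 3 (stop-cluster e-epenthesis): /g/ and /b/ form a stop–stop cluster, so [e] is inserted between them. /eovuugbuoroozod/ → eovuugebuoroozod.
Rule 4 (final devoicing): /d/ is a voiced stop in word-final position, so it devoices to [t]. /eovuugebuoroozod/ → eovuugebuoroozot.

eovuugebuoroozot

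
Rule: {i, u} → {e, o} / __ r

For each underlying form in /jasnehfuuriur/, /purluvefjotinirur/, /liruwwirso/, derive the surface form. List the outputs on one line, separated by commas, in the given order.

jasnehfuorior, porluvefjotineror, leruwwerso

/jasnehfuuriur/: /u/ is a high vowel immediately before /r/, so it lowers to [o]. /u/ is a high vowel immediately before /r/, so it lowers to [o]. → [jasnehfuorior].
/purluvefjotinirur/: /u/ is a high vowel immediately before /r/, so it lowers to [o]. /i/ is a high vowel immediately before /r/, so it lowers to [e]. /u/ is a high vowel immediately before /r/, so it lowers to [o]. → [porluvefjotineror].
/liruwwirso/: /i/ is a high vowel immediately before /r/, so it lowers to [e]. /i/ is a high vowel immediately before /r/, so it lowers to [e]. → [leruwwerso].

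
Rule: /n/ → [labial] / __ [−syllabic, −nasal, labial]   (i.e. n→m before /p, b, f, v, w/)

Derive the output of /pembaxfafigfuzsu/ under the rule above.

pembaxfafigfuzsu

No segment of /pembaxfafigfuzsu/ meets the structural description of the rule, so the form surfaces unchanged.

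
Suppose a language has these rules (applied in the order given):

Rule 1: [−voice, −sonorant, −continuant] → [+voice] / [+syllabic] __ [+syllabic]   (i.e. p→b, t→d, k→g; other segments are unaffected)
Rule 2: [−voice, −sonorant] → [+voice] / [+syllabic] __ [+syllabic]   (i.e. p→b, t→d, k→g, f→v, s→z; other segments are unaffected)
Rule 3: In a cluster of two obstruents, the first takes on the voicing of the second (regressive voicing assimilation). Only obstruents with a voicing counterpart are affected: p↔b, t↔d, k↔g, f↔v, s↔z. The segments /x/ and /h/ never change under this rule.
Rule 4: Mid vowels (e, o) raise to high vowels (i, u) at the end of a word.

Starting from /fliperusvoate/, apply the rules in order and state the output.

Rule 1 (intervocalic voicing): /p/ is a voiceless stop between vowels /i/ and /e/, so it voices to [b]. /t/ is a voiceless stop between vowels /a/ and /e/, so it voices to [d]. /fliperusvoate/ → fliberusvoade.
Rule 2 (intervocalic voicing): no segment meets the environment; /fliberusvoade/ is unchanged.
Rule 3 (regressive voicing assimilation): /s/ precedes the voiced obstruent /v/, so it voices to [z] by assimilation. /fliberusvoade/ → fliberuzvoade.
Rule 4 (final vowel raising): /e/ is a mid vowel in word-final position, so it raises to [i]. /fliberuzvoade/ → fliberuzvoadi.

fliberuzvoadi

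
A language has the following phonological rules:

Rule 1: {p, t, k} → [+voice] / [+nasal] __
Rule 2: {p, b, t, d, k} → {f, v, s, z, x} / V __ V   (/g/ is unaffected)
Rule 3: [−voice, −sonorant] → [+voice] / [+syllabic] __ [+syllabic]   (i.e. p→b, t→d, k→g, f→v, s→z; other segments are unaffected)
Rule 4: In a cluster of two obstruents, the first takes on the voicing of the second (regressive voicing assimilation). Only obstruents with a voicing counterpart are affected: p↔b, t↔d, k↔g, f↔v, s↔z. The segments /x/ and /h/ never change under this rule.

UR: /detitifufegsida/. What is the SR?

dezizivuveksiza

Rule 1 (post-nasal voicing): no segment meets the environment; /detitifufegsida/ is unchanged.
Rule 2 (intervocalic spirantization): /t/ is a stop between vowels /e/ and /i/, so it spirantizes to the fricative [s]. /t/ is a stop between vowels /i/ and /i/, so it spirantizes to the fricative [s]. /d/ is a stop between vowels /i/ and /a/, so it spirantizes to the fricative [z]. /detitifufegsida/ → desisifufegsiza.
Rule 3 (intervocalic voicing): /s/ is a voiceless obstruent between vowels /e/ and /i/, so it voices to [z]. /s/ is a voiceless obstruent between vowels /i/ and /i/, so it voices to [z]. /f/ is a voiceless obstruent between vowels /i/ and /u/, so it voices to [v]. /f/ is a voiceless obstruent between vowels /u/ and /e/, so it voices to [v]. /desisifufegsiza/ → dezizivuvegsiza.
Rule 4 (regressive voicing assimilation): /g/ precedes the voiceless obstruent /s/, so it devoices to [k] by assimilation. /dezizivuvegsiza/ → dezizivuveksiza.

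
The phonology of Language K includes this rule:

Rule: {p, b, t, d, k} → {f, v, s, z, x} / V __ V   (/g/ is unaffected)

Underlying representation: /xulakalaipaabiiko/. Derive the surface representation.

/k/ is a stop between vowels /a/ and /a/, so it spirantizes to the fricative [x].
/p/ is a stop between vowels /i/ and /a/, so it spirantizes to the fricative [f].
/b/ is a stop between vowels /a/ and /i/, so it spirantizes to the fricative [v].
/k/ is a stop between vowels /i/ and /o/, so it spirantizes to the fricative [x].
Surface form: [xulaxalaifaaviixo].

xulaxalaifaaviixo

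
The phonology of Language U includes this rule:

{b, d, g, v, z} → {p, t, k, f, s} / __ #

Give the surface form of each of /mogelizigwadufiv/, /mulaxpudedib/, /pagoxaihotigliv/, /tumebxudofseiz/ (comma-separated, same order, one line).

mogelizigwadufif, mulaxpudedip, pagoxaihotiglif, tumebxudofseis

/mogelizigwadufiv/: /v/ is a voiced obstruent in word-final position, so it devoices to [f]. → [mogelizigwadufif].
/mulaxpudedib/: /b/ is a voiced obstruent in word-final position, so it devoices to [p]. → [mulaxpudedip].
/pagoxaihotigliv/: /v/ is a voiced obstruent in word-final position, so it devoices to [f]. → [pagoxaihotiglif].
/tumebxudofseiz/: /z/ is a voiced obstruent in word-final position, so it devoices to [s]. → [tumebxudofseis].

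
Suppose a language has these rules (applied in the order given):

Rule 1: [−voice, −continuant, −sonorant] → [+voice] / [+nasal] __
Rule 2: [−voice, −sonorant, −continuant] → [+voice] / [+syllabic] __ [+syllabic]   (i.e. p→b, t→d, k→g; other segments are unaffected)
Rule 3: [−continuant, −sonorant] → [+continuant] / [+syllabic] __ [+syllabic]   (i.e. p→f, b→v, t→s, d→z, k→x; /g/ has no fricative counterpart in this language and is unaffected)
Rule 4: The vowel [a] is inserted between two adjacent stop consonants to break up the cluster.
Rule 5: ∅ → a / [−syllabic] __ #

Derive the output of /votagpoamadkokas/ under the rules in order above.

Rule 1 (post-nasal voicing): no segment meets the environment; /votagpoamadkokas/ is unchanged.
Rule 2 (intervocalic voicing): /t/ is a voiceless stop between vowels /o/ and /a/, so it voices to [d]. /k/ is a voiceless stop between vowels /o/ and /a/, so it voices to [g]. /votagpoamadkokas/ → vodagpoamadkogas.
Rule 3 (intervocalic spirantization): /d/ is a stop between vowels /o/ and /a/, so it spirantizes to the fricative [z]. /vodagpoamadkogas/ → vozagpoamadkogas.
Rule 4 (stop-cluster a-epenthesis): /g/ and /p/ form a stop–stop cluster, so [a] is inserted between them. /d/ and /k/ form a stop–stop cluster, so [a] is inserted between them. /vozagpoamadkogas/ → vozagapoamadakogas.
Rule 5 (final a-epenthesis): the form ends in the consonant /s/, so [a] is inserted word-finally. /vozagapoamadakogas/ → vozagapoamadakogasa.

vozagapoamadakogasa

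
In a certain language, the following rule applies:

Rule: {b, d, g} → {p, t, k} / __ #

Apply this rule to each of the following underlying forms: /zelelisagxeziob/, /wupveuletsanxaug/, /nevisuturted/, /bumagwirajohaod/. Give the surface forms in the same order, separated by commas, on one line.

zelelisagxeziop, wupveuletsanxauk, nevisuturtet, bumagwirajohaot

/zelelisagxeziob/: /b/ is a voiced stop in word-final position, so it devoices to [p]. → [zelelisagxeziop].
/wupveuletsanxaug/: /g/ is a voiced stop in word-final position, so it devoices to [k]. → [wupveuletsanxauk].
/nevisuturted/: /d/ is a voiced stop in word-final position, so it devoices to [t]. → [nevisuturtet].
/bumagwirajohaod/: /d/ is a voiced stop in word-final position, so it devoices to [t]. → [bumagwirajohaot].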